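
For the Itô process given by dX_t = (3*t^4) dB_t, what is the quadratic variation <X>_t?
<X>_t = t^9

For an Itô process dX_t = a(t) dt + b(t) dB_t, the quadratic variation is <X>_t = int_0^t b(s)^2 ds (the drift term does not contribute). Here b(s) = 3*s^4, so
  b(s)^2 = 9*s^8.
Integrating from 0 to t:
  <X>_t = int_0^t (9*s^8) ds = t^9.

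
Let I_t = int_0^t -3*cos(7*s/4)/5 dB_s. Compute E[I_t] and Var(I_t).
E[I_t] = 0; Var(I_t) = 9*t/50 + 9*sin(7*t/2)/175

The Itô integral of a deterministic integrand f(s) has mean 0 because each increment f(s) * (B_{s+ds} - B_s) has mean 0. By the Itô isometry:
  Var( int_0^t f(s) dB_s ) = E[ (int_0^t f(s) dB_s)^2 ] = int_0^t f(s)^2 ds.
Here f(s) = -3*cos(7*s/4)/5, so f(s)^2 = 9*cos(7*s/4)^2/25. Integrate:
  int_0^t (9*cos(7*s/4)^2/25) ds = 9*t/50 + 9*sin(7*t/2)/175.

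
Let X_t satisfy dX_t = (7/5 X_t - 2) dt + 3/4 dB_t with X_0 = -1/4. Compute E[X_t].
E[X_t] = 10/7 - 47*exp(7*t/5)/28

Taking expectations and using E[dB_t] = 0, the mean m(t) = E[X_t] satisfies the ODE m'(t) = a m(t) + b with m(0) = x_0. With a = 7/5, b = -2, x_0 = -1/4, the solution is
  m(t) = x_0 * exp(a t) + (b/a) * (exp(a t) - 1)
       = (-1/4) * exp((7/5) t) + ((-2)/(7/5)) * (exp((7/5) t) - 1)
       = 10/7 - 47*exp(7*t/5)/28.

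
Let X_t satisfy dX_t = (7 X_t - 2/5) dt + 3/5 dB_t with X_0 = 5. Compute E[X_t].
E[X_t] = 173*exp(7*t)/35 + 2/35

Taking expectations and using E[dB_t] = 0, the mean m(t) = E[X_t] satisfies the ODE m'(t) = a m(t) + b with m(0) = x_0. With a = 7, b = -2/5, x_0 = 5, the solution is
  m(t) = x_0 * exp(a t) + (b/a) * (exp(a t) - 1)
       = 5 * exp(7 t) + ((-2/5)/7) * (exp(7 t) - 1)
       = 173*exp(7*t)/35 + 2/35.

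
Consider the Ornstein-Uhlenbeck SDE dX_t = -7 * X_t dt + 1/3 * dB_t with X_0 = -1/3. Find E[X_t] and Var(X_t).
E[X_t] = -exp(-7*t)/3; Var(X_t) = 1/126 - exp(-14*t)/126

The OU SDE dX = -theta X dt + sigma dB admits the integrating factor exp(theta t): d(exp(theta t) X_t) = sigma exp(theta t) dB_t. Integrating from 0 to t:
  X_t = x_0 * exp(-theta t) + sigma * int_0^t exp(-theta (t-s)) dB_s.
The Itô integral has mean 0 and (by the Itô isometry) variance sigma^2 * int_0^t exp(-2 theta (t - s)) ds = sigma^2 * (1 - exp(-2 theta t)) / (2 theta).
With theta = 7, sigma = 1/3, x_0 = -1/3:
  E[X_t] = -1/3 * exp(-7 t) = -exp(-7*t)/3
  Var(X_t) = (1/3)^2 * (1 - exp(-2*7 t)) / (2 * 7) = 1/126 - exp(-14*t)/126.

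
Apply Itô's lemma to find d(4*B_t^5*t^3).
d(4*B_t^5*t^3) = (B_t^3*t^2*(12*B_t^2 + 40*t)) dt + (20*B_t^4*t^3) dB_t

Itô's formula for f(t, x): d f(t, B_t) = (f_t + (1/2) f_xx) dt + f_x dB_t. Compute partials of f(t, x) = 4*t^3*x^5:
  f_t(t,x)  = 12*t^2*x^5
  f_x(t,x)  = 20*t^3*x^4
  f_xx(t,x) = 80*t^3*x^3
Assemble drift = f_t + (1/2) f_xx = t^2*x^3*(40*t + 12*x^2) and diffusion = f_x = 20*t^3*x^4. Substituting x = B_t:
  d(4*B_t^5*t^3) = (B_t^3*t^2*(12*B_t^2 + 40*t)) dt + (20*B_t^4*t^3) dB_t.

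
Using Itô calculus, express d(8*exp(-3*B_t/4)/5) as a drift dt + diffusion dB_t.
d(8*exp(-3*B_t/4)/5) = (9*exp(-3*B_t/4)/20) dt + (-6*exp(-3*B_t/4)/5) dB_t

Itô's formula for f(B_t) gives d f(B_t) = f'(B_t) dB_t + (1/2) f''(B_t) dt. Compute derivatives of f(x) = 8*exp(-3*x/4)/5:
  f'(x)  = -6*exp(-3*x/4)/5
  f''(x) = 9*exp(-3*x/4)/10
Substitute x = B_t and multiply the f'' term by 1/2:
  drift     = (1/2) * (9*exp(-3*x/4)/10) evaluated at B_t = 9*exp(-3*B_t/4)/20
  diffusion = (-6*exp(-3*x/4)/5) evaluated at B_t = -6*exp(-3*B_t/4)/5
Therefore d(8*exp(-3*B_t/4)/5) = (9*exp(-3*B_t/4)/20) dt + (-6*exp(-3*B_t/4)/5) dB_t.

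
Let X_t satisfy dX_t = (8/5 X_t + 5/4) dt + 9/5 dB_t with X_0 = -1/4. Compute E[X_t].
E[X_t] = 17*exp(8*t/5)/32 - 25/32

Taking expectations and using E[dB_t] = 0, the mean m(t) = E[X_t] satisfies the ODE m'(t) = a m(t) + b with m(0) = x_0. With a = 8/5, b = 5/4, x_0 = -1/4, the solution is
  m(t) = x_0 * exp(a t) + (b/a) * (exp(a t) - 1)
       = (-1/4) * exp((8/5) t) + ((5/4)/(8/5)) * (exp((8/5) t) - 1)
       = 17*exp(8*t/5)/32 - 25/32.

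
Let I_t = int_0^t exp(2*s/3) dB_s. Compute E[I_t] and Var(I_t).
E[I_t] = 0; Var(I_t) = 3*exp(4*t/3)/4 - 3/4

The Itô integral of a deterministic integrand f(s) has mean 0 because each increment f(s) * (B_{s+ds} - B_s) has mean 0. By the Itô isometry:
  Var( int_0^t f(s) dB_s ) = E[ (int_0^t f(s) dB_s)^2 ] = int_0^t f(s)^2 ds.
Here f(s) = exp(2*s/3), so f(s)^2 = exp(4*s/3). Integrate:
  int_0^t (exp(4*s/3)) ds = 3*exp(4*t/3)/4 - 3/4.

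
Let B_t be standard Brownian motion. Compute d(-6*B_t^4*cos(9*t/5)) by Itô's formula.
d(-6*B_t^4*cos(9*t/5)) = (B_t^2*(54*B_t^2*sin(9*t/5)/5 - 36*cos(9*t/5))) dt + (-24*B_t^3*cos(9*t/5)) dB_t

Itô's formula for f(t, x): d f(t, B_t) = (f_t + (1/2) f_xx) dt + f_x dB_t. Compute partials of f(t, x) = -6*x^4*cos(9*t/5):
  f_t(t,x)  = 54*x^4*sin(9*t/5)/5
  f_x(t,x)  = -24*x^3*cos(9*t/5)
  f_xx(t,x) = -72*x^2*cos(9*t/5)
Assemble drift = f_t + (1/2) f_xx = x^2*(54*x^2*sin(9*t/5)/5 - 36*cos(9*t/5)) and diffusion = f_x = -24*x^3*cos(9*t/5). Substituting x = B_t:
  d(-6*B_t^4*cos(9*t/5)) = (B_t^2*(54*B_t^2*sin(9*t/5)/5 - 36*cos(9*t/5))) dt + (-24*B_t^3*cos(9*t/5)) dB_t.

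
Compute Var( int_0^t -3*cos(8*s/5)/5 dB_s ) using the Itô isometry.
Var = 9*t/50 + 9*sin(8*t/5)*cos(8*t/5)/80

The Itô integral of a deterministic integrand f(s) has mean 0 because each increment f(s) * (B_{s+ds} - B_s) has mean 0. By the Itô isometry:
  Var( int_0^t f(s) dB_s ) = E[ (int_0^t f(s) dB_s)^2 ] = int_0^t f(s)^2 ds.
Here f(s) = -3*cos(8*s/5)/5, so f(s)^2 = 9*cos(8*s/5)^2/25. Integrate:
  int_0^t (9*cos(8*s/5)^2/25) ds = 9*t/50 + 9*sin(8*t/5)*cos(8*t/5)/80.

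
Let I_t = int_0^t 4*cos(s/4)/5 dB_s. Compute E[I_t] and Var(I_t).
E[I_t] = 0; Var(I_t) = 8*t/25 + 16*sin(t/2)/25

The Itô integral of a deterministic integrand f(s) has mean 0 because each increment f(s) * (B_{s+ds} - B_s) has mean 0. By the Itô isometry:
  Var( int_0^t f(s) dB_s ) = E[ (int_0^t f(s) dB_s)^2 ] = int_0^t f(s)^2 ds.
Here f(s) = 4*cos(s/4)/5, so f(s)^2 = 16*cos(s/4)^2/25. Integrate:
  int_0^t (16*cos(s/4)^2/25) ds = 8*t/25 + 16*sin(t/2)/25.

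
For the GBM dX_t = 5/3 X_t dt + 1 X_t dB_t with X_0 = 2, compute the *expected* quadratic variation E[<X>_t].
E[<X>_t] = 12*exp(13*t/3)/13 - 12/13

<X>_t = int_0^t (1 * X_s)^2 ds. Taking expectation inside the integral: E[<X>_t] = 1^2 * int_0^t E[X_s^2] ds. For GBM, E[X_s^2] = x_0^2 * exp((2 mu + sigma^2) s). Integrating:
  E[<X>_t] = 1^2 * 2^2 * (exp((2*(5/3) + 1^2) t) - 1) / (2*(5/3) + 1^2)
           = 1^2 * 2^2 * (exp((13/3) t) - 1) / (13/3) = 12*exp(13*t/3)/13 - 12/13.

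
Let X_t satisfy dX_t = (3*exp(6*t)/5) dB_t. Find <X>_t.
<X>_t = 3*exp(12*t)/100 - 3/100

For an Itô process dX_t = a(t) dt + b(t) dB_t, the quadratic variation is <X>_t = int_0^t b(s)^2 ds (the drift term does not contribute). Here b(s) = 3*exp(6*s)/5, so
  b(s)^2 = 9*exp(12*s)/25.
Integrating from 0 to t:
  <X>_t = int_0^t (9*exp(12*s)/25) ds = 3*exp(12*t)/100 - 3/100.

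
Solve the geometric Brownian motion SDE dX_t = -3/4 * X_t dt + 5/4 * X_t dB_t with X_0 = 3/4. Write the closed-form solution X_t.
X_t = 3/4 * exp((-49/32) * t + (5/4) * B_t)

For GBM dX = mu X dt + sigma X dB with X_0 = x_0, apply Itô to Y = log X: dY = (mu - sigma^2/2) dt + sigma dB, so Y_t = log(x_0) + (mu - sigma^2/2) t + sigma B_t and hence X_t = x_0 * exp((mu - sigma^2/2) t + sigma B_t).
With mu = -3/4, sigma = 5/4, x_0 = 3/4, this gives:
  X_t = 3/4 * exp((-49/32) * t + (5/4) * B_t).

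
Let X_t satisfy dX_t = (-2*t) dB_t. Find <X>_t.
<X>_t = 4*t^3/3

For an Itô process dX_t = a(t) dt + b(t) dB_t, the quadratic variation is <X>_t = int_0^t b(s)^2 ds (the drift term does not contribute). Here b(s) = -2*s, so
  b(s)^2 = 4*s^2.
Integrating from 0 to t:
  <X>_t = int_0^t (4*s^2) ds = 4*t^3/3.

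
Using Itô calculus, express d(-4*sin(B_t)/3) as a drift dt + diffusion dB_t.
d(-4*sin(B_t)/3) = (2*sin(B_t)/3) dt + (-4*cos(B_t)/3) dB_t

Itô's formula for f(B_t) gives d f(B_t) = f'(B_t) dB_t + (1/2) f''(B_t) dt. Compute derivatives of f(x) = -4*sin(x)/3:
  f'(x)  = -4*cos(x)/3
  f''(x) = 4*sin(x)/3
Substitute x = B_t and multiply the f'' term by 1/2:
  drift     = (1/2) * (4*sin(x)/3) evaluated at B_t = 2*sin(B_t)/3
  diffusion = (-4*cos(x)/3) evaluated at B_t = -4*cos(B_t)/3
Therefore d(-4*sin(B_t)/3) = (2*sin(B_t)/3) dt + (-4*cos(B_t)/3) dB_t.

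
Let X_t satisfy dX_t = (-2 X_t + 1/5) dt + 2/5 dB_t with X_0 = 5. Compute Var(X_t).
Var(X_t) = 1/25 - exp(-4*t)/25

The variance V(t) = Var(X_t) satisfies V'(t) = 2 a V(t) + c^2 with V(0) = 0 (drift coefficient is linear in X, diffusion is constant). With a = -2, c = 2/5, the solution is
  V(t) = (c^2 / (2 a)) * (exp(2 a t) - 1)
       = ((2/5)^2 / (2*(-2))) * (exp((-4) t) - 1)
       = 1/25 - exp(-4*t)/25.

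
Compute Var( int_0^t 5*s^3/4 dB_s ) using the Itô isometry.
Var = 25*t^7/112

The Itô integral of a deterministic integrand f(s) has mean 0 because each increment f(s) * (B_{s+ds} - B_s) has mean 0. By the Itô isometry:
  Var( int_0^t f(s) dB_s ) = E[ (int_0^t f(s) dB_s)^2 ] = int_0^t f(s)^2 ds.
Here f(s) = 5*s^3/4, so f(s)^2 = 25*s^6/16. Integrate:
  int_0^t (25*s^6/16) ds = 25*t^7/112.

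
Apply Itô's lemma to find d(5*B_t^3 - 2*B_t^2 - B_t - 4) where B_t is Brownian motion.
d(5*B_t^3 - 2*B_t^2 - B_t - 4) = (15*B_t - 2) dt + (15*B_t^2 - 4*B_t - 1) dB_t

Itô's formula for f(B_t) gives d f(B_t) = f'(B_t) dB_t + (1/2) f''(B_t) dt. Compute derivatives of f(x) = 5*x^3 - 2*x^2 - x - 4:
  f'(x)  = 15*x^2 - 4*x - 1
  f''(x) = 30*x - 4
Substitute x = B_t and multiply the f'' term by 1/2:
  drift     = (1/2) * (30*x - 4) evaluated at B_t = 15*B_t - 2
  diffusion = (15*x^2 - 4*x - 1) evaluated at B_t = 15*B_t^2 - 4*B_t - 1
Therefore d(5*B_t^3 - 2*B_t^2 - B_t - 4) = (15*B_t - 2) dt + (15*B_t^2 - 4*B_t - 1) dB_t.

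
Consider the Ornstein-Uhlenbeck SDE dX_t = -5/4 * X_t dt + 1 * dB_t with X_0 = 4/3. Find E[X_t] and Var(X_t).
E[X_t] = 4*exp(-5*t/4)/3; Var(X_t) = 2/5 - 2*exp(-5*t/2)/5

The OU SDE dX = -theta X dt + sigma dB admits the integrating factor exp(theta t): d(exp(theta t) X_t) = sigma exp(theta t) dB_t. Integrating from 0 to t:
  X_t = x_0 * exp(-theta t) + sigma * int_0^t exp(-theta (t-s)) dB_s.
The Itô integral has mean 0 and (by the Itô isometry) variance sigma^2 * int_0^t exp(-2 theta (t - s)) ds = sigma^2 * (1 - exp(-2 theta t)) / (2 theta).
With theta = 5/4, sigma = 1, x_0 = 4/3:
  E[X_t] = 4/3 * exp(-5/4 t) = 4*exp(-5*t/4)/3
  Var(X_t) = (1)^2 * (1 - exp(-2*5/4 t)) / (2 * 5/4) = 2/5 - 2*exp(-5*t/2)/5.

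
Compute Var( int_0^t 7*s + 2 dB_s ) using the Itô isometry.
Var = t*(49*t^2 + 42*t + 12)/3

The Itô integral of a deterministic integrand f(s) has mean 0 because each increment f(s) * (B_{s+ds} - B_s) has mean 0. By the Itô isometry:
  Var( int_0^t f(s) dB_s ) = E[ (int_0^t f(s) dB_s)^2 ] = int_0^t f(s)^2 ds.
Here f(s) = 7*s + 2, so f(s)^2 = (7*s + 2)^2. Integrate:
  int_0^t ((7*s + 2)^2) ds = t*(49*t^2 + 42*t + 12)/3.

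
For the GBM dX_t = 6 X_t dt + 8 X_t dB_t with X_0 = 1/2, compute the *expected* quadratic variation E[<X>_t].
E[<X>_t] = 4*exp(76*t)/19 - 4/19

<X>_t = int_0^t (8 * X_s)^2 ds. Taking expectation inside the integral: E[<X>_t] = 8^2 * int_0^t E[X_s^2] ds. For GBM, E[X_s^2] = x_0^2 * exp((2 mu + sigma^2) s). Integrating:
  E[<X>_t] = 8^2 * (1/2)^2 * (exp((2*6 + 8^2) t) - 1) / (2*6 + 8^2)
           = 8^2 * (1/2)^2 * (exp(76 t) - 1) / 76 = 4*exp(76*t)/19 - 4/19.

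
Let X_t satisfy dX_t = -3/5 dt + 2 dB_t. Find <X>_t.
<X>_t = 4*t

For an Itô process dX_t = a(t) dt + b(t) dB_t, the quadratic variation is <X>_t = int_0^t b(s)^2 ds (the drift term does not contribute). Here b(s) = 2, so
  b(s)^2 = 4.
Integrating from 0 to t:
  <X>_t = int_0^t (4) ds = 4*t.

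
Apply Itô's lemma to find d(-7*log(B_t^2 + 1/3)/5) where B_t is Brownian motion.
d(-7*log(B_t^2 + 1/3)/5) = (21*(3*B_t^2 - 1)/(5*(3*B_t^2 + 1)^2)) dt + (-42*B_t/(15*B_t^2 + 5)) dB_t

Itô's formula for f(B_t) gives d f(B_t) = f'(B_t) dB_t + (1/2) f''(B_t) dt. Compute derivatives of f(x) = -7*log(x^2 + 1/3)/5:
  f'(x)  = -42*x/(15*x^2 + 5)
  f''(x) = 42*(3*x^2 - 1)/(5*(3*x^2 + 1)^2)
Substitute x = B_t and multiply the f'' term by 1/2:
  drift     = (1/2) * (42*(3*x^2 - 1)/(5*(3*x^2 + 1)^2)) evaluated at B_t = 21*(3*B_t^2 - 1)/(5*(3*B_t^2 + 1)^2)
  diffusion = (-42*x/(15*x^2 + 5)) evaluated at B_t = -42*B_t/(15*B_t^2 + 5)
Therefore d(-7*log(B_t^2 + 1/3)/5) = (21*(3*B_t^2 - 1)/(5*(3*B_t^2 + 1)^2)) dt + (-42*B_t/(15*B_t^2 + 5)) dB_t.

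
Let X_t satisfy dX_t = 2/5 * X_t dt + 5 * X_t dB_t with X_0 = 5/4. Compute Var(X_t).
Var(X_t) = 25*(exp(25*t) - 1)*exp(4*t/5)/16

For GBM dX = mu X dt + sigma X dB with X_0 = x_0, apply Itô to Y = log X: dY = (mu - sigma^2/2) dt + sigma dB, so Y_t = log(x_0) + (mu - sigma^2/2) t + sigma B_t and hence X_t = x_0 * exp((mu - sigma^2/2) t + sigma B_t).
With mu = 2/5, sigma = 5, x_0 = 5/4, this gives:
  X_t = 5/4 * exp((-121/10) * t + (5) * B_t).
Since sigma*B_t ~ Normal(0, sigma^2 t), E[exp(sigma*B_t)] = exp(sigma^2 t / 2); so E[X_t] = x_0 * exp((mu - sigma^2/2) t) * exp(sigma^2 t / 2) = x_0 * exp(mu t) = 5*exp(2*t/5)/4.
Var(X_t) = E[X_t^2] - (E[X_t])^2 = x_0^2 * exp(2 mu t) * (exp(sigma^2 t) - 1) = 25*(exp(25*t) - 1)*exp(4*t/5)/16.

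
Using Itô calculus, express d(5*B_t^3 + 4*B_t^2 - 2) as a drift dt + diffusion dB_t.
d(5*B_t^3 + 4*B_t^2 - 2) = (15*B_t + 4) dt + (B_t*(15*B_t + 8)) dB_t

Itô's formula for f(B_t) gives d f(B_t) = f'(B_t) dB_t + (1/2) f''(B_t) dt. Compute derivatives of f(x) = 5*x^3 + 4*x^2 - 2:
  f'(x)  = x*(15*x + 8)
  f''(x) = 30*x + 8
Substitute x = B_t and multiply the f'' term by 1/2:
  drift     = (1/2) * (30*x + 8) evaluated at B_t = 15*B_t + 4
  diffusion = (x*(15*x + 8)) evaluated at B_t = B_t*(15*B_t + 8)
Therefore d(5*B_t^3 + 4*B_t^2 - 2) = (15*B_t + 4) dt + (B_t*(15*B_t + 8)) dB_t.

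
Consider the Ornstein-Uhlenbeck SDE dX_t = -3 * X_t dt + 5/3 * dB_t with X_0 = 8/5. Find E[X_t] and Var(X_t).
E[X_t] = 8*exp(-3*t)/5; Var(X_t) = 25/54 - 25*exp(-6*t)/54

The OU SDE dX = -theta X dt + sigma dB admits the integrating factor exp(theta t): d(exp(theta t) X_t) = sigma exp(theta t) dB_t. Integrating from 0 to t:
  X_t = x_0 * exp(-theta t) + sigma * int_0^t exp(-theta (t-s)) dB_s.
The Itô integral has mean 0 and (by the Itô isometry) variance sigma^2 * int_0^t exp(-2 theta (t - s)) ds = sigma^2 * (1 - exp(-2 theta t)) / (2 theta).
With theta = 3, sigma = 5/3, x_0 = 8/5:
  E[X_t] = 8/5 * exp(-3 t) = 8*exp(-3*t)/5
  Var(X_t) = (5/3)^2 * (1 - exp(-2*3 t)) / (2 * 3) = 25/54 - 25*exp(-6*t)/54.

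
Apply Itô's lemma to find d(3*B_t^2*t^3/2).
d(3*B_t^2*t^3/2) = (3*t^2*(3*B_t^2 + t)/2) dt + (3*B_t*t^3) dB_t

Itô's formula for f(t, x): d f(t, B_t) = (f_t + (1/2) f_xx) dt + f_x dB_t. Compute partials of f(t, x) = 3*t^3*x^2/2:
  f_t(t,x)  = 9*t^2*x^2/2
  f_x(t,x)  = 3*t^3*x
  f_xx(t,x) = 3*t^3
Assemble drift = f_t + (1/2) f_xx = 3*t^2*(t + 3*x^2)/2 and diffusion = f_x = 3*t^3*x. Substituting x = B_t:
  d(3*B_t^2*t^3/2) = (3*t^2*(3*B_t^2 + t)/2) dt + (3*B_t*t^3) dB_t.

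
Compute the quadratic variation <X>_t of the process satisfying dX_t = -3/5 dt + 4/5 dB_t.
<X>_t = 16*t/25

For an Itô process dX_t = a(t) dt + b(t) dB_t, the quadratic variation is <X>_t = int_0^t b(s)^2 ds (the drift term does not contribute). Here b(s) = 4/5, so
  b(s)^2 = 16/25.
Integrating from 0 to t:
  <X>_t = int_0^t (16/25) ds = 16*t/25.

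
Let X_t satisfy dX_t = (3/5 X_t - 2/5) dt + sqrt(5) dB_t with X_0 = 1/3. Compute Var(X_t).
Var(X_t) = 25*exp(6*t/5)/6 - 25/6

The variance V(t) = Var(X_t) satisfies V'(t) = 2 a V(t) + c^2 with V(0) = 0 (drift coefficient is linear in X, diffusion is constant). With a = 3/5, c = sqrt(5), the solution is
  V(t) = (c^2 / (2 a)) * (exp(2 a t) - 1)
       = (sqrt(5)^2 / (2*(3/5))) * (exp((6/5) t) - 1)
       = 25*exp(6*t/5)/6 - 25/6.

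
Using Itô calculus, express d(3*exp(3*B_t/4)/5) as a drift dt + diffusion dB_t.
d(3*exp(3*B_t/4)/5) = (27*exp(3*B_t/4)/160) dt + (9*exp(3*B_t/4)/20) dB_t

Itô's formula for f(B_t) gives d f(B_t) = f'(B_t) dB_t + (1/2) f''(B_t) dt. Compute derivatives of f(x) = 3*exp(3*x/4)/5:
  f'(x)  = 9*exp(3*x/4)/20
  f''(x) = 27*exp(3*x/4)/80
Substitute x = B_t and multiply the f'' term by 1/2:
  drift     = (1/2) * (27*exp(3*x/4)/80) evaluated at B_t = 27*exp(3*B_t/4)/160
  diffusion = (9*exp(3*x/4)/20) evaluated at B_t = 9*exp(3*B_t/4)/20
Therefore d(3*exp(3*B_t/4)/5) = (27*exp(3*B_t/4)/160) dt + (9*exp(3*B_t/4)/20) dB_t.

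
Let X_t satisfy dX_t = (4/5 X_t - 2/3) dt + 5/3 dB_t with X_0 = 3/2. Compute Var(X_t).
Var(X_t) = 125*exp(8*t/5)/72 - 125/72

The variance V(t) = Var(X_t) satisfies V'(t) = 2 a V(t) + c^2 with V(0) = 0 (drift coefficient is linear in X, diffusion is constant). With a = 4/5, c = 5/3, the solution is
  V(t) = (c^2 / (2 a)) * (exp(2 a t) - 1)
       = ((5/3)^2 / (2*(4/5))) * (exp((8/5) t) - 1)
       = 125*exp(8*t/5)/72 - 125/72.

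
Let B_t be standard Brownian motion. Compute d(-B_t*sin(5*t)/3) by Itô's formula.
d(-B_t*sin(5*t)/3) = (-5*B_t*cos(5*t)/3) dt + (-sin(5*t)/3) dB_t

Itô's formula for f(t, x): d f(t, B_t) = (f_t + (1/2) f_xx) dt + f_x dB_t. Compute partials of f(t, x) = -x*sin(5*t)/3:
  f_t(t,x)  = -5*x*cos(5*t)/3
  f_x(t,x)  = -sin(5*t)/3
  f_xx(t,x) = 0
Assemble drift = f_t + (1/2) f_xx = -5*x*cos(5*t)/3 and diffusion = f_x = -sin(5*t)/3. Substituting x = B_t:
  d(-B_t*sin(5*t)/3) = (-5*B_t*cos(5*t)/3) dt + (-sin(5*t)/3) dB_t.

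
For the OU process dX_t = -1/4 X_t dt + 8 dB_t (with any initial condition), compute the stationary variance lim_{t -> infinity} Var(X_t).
lim Var(X_t) = 128

The OU SDE dX = -theta X dt + sigma dB admits the integrating factor exp(theta t): d(exp(theta t) X_t) = sigma exp(theta t) dB_t. Integrating from 0 to t gives X_t = x_0 * exp(-theta t) + sigma * int_0^t exp(-theta (t-s)) dB_s for any initial x_0. The Itô integral has variance (by the Itô isometry) sigma^2 * int_0^t exp(-2 theta (t - s)) ds = sigma^2 * (1 - exp(-2 theta t)) / (2 theta), independent of x_0.
With theta = 1/4, sigma = 8:
  Var(X_t) = (8)^2 * (1 - exp(-2*1/4 t)) / (2 * 1/4) = 128 - 128*exp(-t/2).
As t -> infinity, exp(-2*1/4 t) -> 0, so the stationary variance is sigma^2 / (2 theta) = 128.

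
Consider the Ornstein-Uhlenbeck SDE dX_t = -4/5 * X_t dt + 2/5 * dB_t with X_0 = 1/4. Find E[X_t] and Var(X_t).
E[X_t] = exp(-4*t/5)/4; Var(X_t) = 1/10 - exp(-8*t/5)/10

The OU SDE dX = -theta X dt + sigma dB admits the integrating factor exp(theta t): d(exp(theta t) X_t) = sigma exp(theta t) dB_t. Integrating from 0 to t:
  X_t = x_0 * exp(-theta t) + sigma * int_0^t exp(-theta (t-s)) dB_s.
The Itô integral has mean 0 and (by the Itô isometry) variance sigma^2 * int_0^t exp(-2 theta (t - s)) ds = sigma^2 * (1 - exp(-2 theta t)) / (2 theta).
With theta = 4/5, sigma = 2/5, x_0 = 1/4:
  E[X_t] = 1/4 * exp(-4/5 t) = exp(-4*t/5)/4
  Var(X_t) = (2/5)^2 * (1 - exp(-2*4/5 t)) / (2 * 4/5) = 1/10 - exp(-8*t/5)/10.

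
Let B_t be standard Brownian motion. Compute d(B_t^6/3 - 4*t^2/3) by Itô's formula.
d(B_t^6/3 - 4*t^2/3) = (5*B_t^4 - 8*t/3) dt + (2*B_t^5) dB_t

Itô's formula for f(t, x): d f(t, B_t) = (f_t + (1/2) f_xx) dt + f_x dB_t. Compute partials of f(t, x) = -4*t^2/3 + x^6/3:
  f_t(t,x)  = -8*t/3
  f_x(t,x)  = 2*x^5
  f_xx(t,x) = 10*x^4
Assemble drift = f_t + (1/2) f_xx = -8*t/3 + 5*x^4 and diffusion = f_x = 2*x^5. Substituting x = B_t:
  d(B_t^6/3 - 4*t^2/3) = (5*B_t^4 - 8*t/3) dt + (2*B_t^5) dB_t.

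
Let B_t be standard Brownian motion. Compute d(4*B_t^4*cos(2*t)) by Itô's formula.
d(4*B_t^4*cos(2*t)) = (8*B_t^2*(-B_t^2*sin(2*t) + 3*cos(2*t))) dt + (16*B_t^3*cos(2*t)) dB_t

Itô's formula for f(t, x): d f(t, B_t) = (f_t + (1/2) f_xx) dt + f_x dB_t. Compute partials of f(t, x) = 4*x^4*cos(2*t):
  f_t(t,x)  = -8*x^4*sin(2*t)
  f_x(t,x)  = 16*x^3*cos(2*t)
  f_xx(t,x) = 48*x^2*cos(2*t)
Assemble drift = f_t + (1/2) f_xx = 8*x^2*(-x^2*sin(2*t) + 3*cos(2*t)) and diffusion = f_x = 16*x^3*cos(2*t). Substituting x = B_t:
  d(4*B_t^4*cos(2*t)) = (8*B_t^2*(-B_t^2*sin(2*t) + 3*cos(2*t))) dt + (16*B_t^3*cos(2*t)) dB_t.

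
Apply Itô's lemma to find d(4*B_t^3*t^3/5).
d(4*B_t^3*t^3/5) = (12*B_t*t^2*(B_t^2 + t)/5) dt + (12*B_t^2*t^3/5) dB_t

Itô's formula for f(t, x): d f(t, B_t) = (f_t + (1/2) f_xx) dt + f_x dB_t. Compute partials of f(t, x) = 4*t^3*x^3/5:
  f_t(t,x)  = 12*t^2*x^3/5
  f_x(t,x)  = 12*t^3*x^2/5
  f_xx(t,x) = 24*t^3*x/5
Assemble drift = f_t + (1/2) f_xx = 12*t^2*x*(t + x^2)/5 and diffusion = f_x = 12*t^3*x^2/5. Substituting x = B_t:
  d(4*B_t^3*t^3/5) = (12*B_t*t^2*(B_t^2 + t)/5) dt + (12*B_t^2*t^3/5) dB_t.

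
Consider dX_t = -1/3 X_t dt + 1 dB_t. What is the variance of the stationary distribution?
lim Var(X_t) = 3/2

The OU SDE dX = -theta X dt + sigma dB admits the integrating factor exp(theta t): d(exp(theta t) X_t) = sigma exp(theta t) dB_t. Integrating from 0 to t gives X_t = x_0 * exp(-theta t) + sigma * int_0^t exp(-theta (t-s)) dB_s for any initial x_0. The Itô integral has variance (by the Itô isometry) sigma^2 * int_0^t exp(-2 theta (t - s)) ds = sigma^2 * (1 - exp(-2 theta t)) / (2 theta), independent of x_0.
With theta = 1/3, sigma = 1:
  Var(X_t) = (1)^2 * (1 - exp(-2*1/3 t)) / (2 * 1/3) = 3/2 - 3*exp(-2*t/3)/2.
As t -> infinity, exp(-2*1/3 t) -> 0, so the stationary variance is sigma^2 / (2 theta) = 3/2.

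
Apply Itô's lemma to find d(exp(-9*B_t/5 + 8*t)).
d(exp(-9*B_t/5 + 8*t)) = (481*exp(-9*B_t/5 + 8*t)/50) dt + (-9*exp(-9*B_t/5 + 8*t)/5) dB_t

Itô's formula for f(t, x): d f(t, B_t) = (f_t + (1/2) f_xx) dt + f_x dB_t. Compute partials of f(t, x) = exp(8*t - 9*x/5):
  f_t(t,x)  = 8*exp(8*t - 9*x/5)
  f_x(t,x)  = -9*exp(8*t - 9*x/5)/5
  f_xx(t,x) = 81*exp(8*t - 9*x/5)/25
Assemble drift = f_t + (1/2) f_xx = 481*exp(8*t - 9*x/5)/50 and diffusion = f_x = -9*exp(8*t - 9*x/5)/5. Substituting x = B_t:
  d(exp(-9*B_t/5 + 8*t)) = (481*exp(-9*B_t/5 + 8*t)/50) dt + (-9*exp(-9*B_t/5 + 8*t)/5) dB_t.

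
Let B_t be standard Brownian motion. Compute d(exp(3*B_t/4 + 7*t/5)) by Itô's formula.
d(exp(3*B_t/4 + 7*t/5)) = (269*exp(3*B_t/4 + 7*t/5)/160) dt + (3*exp(3*B_t/4 + 7*t/5)/4) dB_t

Itô's formula for f(t, x): d f(t, B_t) = (f_t + (1/2) f_xx) dt + f_x dB_t. Compute partials of f(t, x) = exp(7*t/5 + 3*x/4):
  f_t(t,x)  = 7*exp(7*t/5 + 3*x/4)/5
  f_x(t,x)  = 3*exp(7*t/5 + 3*x/4)/4
  f_xx(t,x) = 9*exp(7*t/5 + 3*x/4)/16
Assemble drift = f_t + (1/2) f_xx = 269*exp(7*t/5 + 3*x/4)/160 and diffusion = f_x = 3*exp(7*t/5 + 3*x/4)/4. Substituting x = B_t:
  d(exp(3*B_t/4 + 7*t/5)) = (269*exp(3*B_t/4 + 7*t/5)/160) dt + (3*exp(3*B_t/4 + 7*t/5)/4) dB_t.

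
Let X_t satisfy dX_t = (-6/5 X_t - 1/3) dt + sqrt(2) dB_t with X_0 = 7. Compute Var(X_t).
Var(X_t) = 5/6 - 5*exp(-12*t/5)/6

The variance V(t) = Var(X_t) satisfies V'(t) = 2 a V(t) + c^2 with V(0) = 0 (drift coefficient is linear in X, diffusion is constant). With a = -6/5, c = sqrt(2), the solution is
  V(t) = (c^2 / (2 a)) * (exp(2 a t) - 1)
       = (sqrt(2)^2 / (2*(-6/5))) * (exp((-12/5) t) - 1)
       = 5/6 - 5*exp(-12*t/5)/6.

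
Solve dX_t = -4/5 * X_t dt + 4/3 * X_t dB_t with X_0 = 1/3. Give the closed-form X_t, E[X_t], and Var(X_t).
X_t = 1/3 * exp((-76/45) t + (4/3) B_t); E[X_t] = exp(-4*t/5)/3; Var(X_t) = (exp(16*t/9) - 1)*exp(-8*t/5)/9

For GBM dX = mu X dt + sigma X dB with X_0 = x_0, apply Itô to Y = log X: dY = (mu - sigma^2/2) dt + sigma dB, so Y_t = log(x_0) + (mu - sigma^2/2) t + sigma B_t and hence X_t = x_0 * exp((mu - sigma^2/2) t + sigma B_t).
With mu = -4/5, sigma = 4/3, x_0 = 1/3, this gives:
  X_t = 1/3 * exp((-76/45) * t + (4/3) * B_t).
Since sigma*B_t ~ Normal(0, sigma^2 t), E[exp(sigma*B_t)] = exp(sigma^2 t / 2); so E[X_t] = x_0 * exp((mu - sigma^2/2) t) * exp(sigma^2 t / 2) = x_0 * exp(mu t) = exp(-4*t/5)/3.
Var(X_t) = E[X_t^2] - (E[X_t])^2 = x_0^2 * exp(2 mu t) * (exp(sigma^2 t) - 1) = (exp(16*t/9) - 1)*exp(-8*t/5)/9.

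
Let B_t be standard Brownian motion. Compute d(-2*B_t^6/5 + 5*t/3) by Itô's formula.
d(-2*B_t^6/5 + 5*t/3) = (5/3 - 6*B_t^4) dt + (-12*B_t^5/5) dB_t

Itô's formula for f(t, x): d f(t, B_t) = (f_t + (1/2) f_xx) dt + f_x dB_t. Compute partials of f(t, x) = 5*t/3 - 2*x^6/5:
  f_t(t,x)  = 5/3
  f_x(t,x)  = -12*x^5/5
  f_xx(t,x) = -12*x^4
Assemble drift = f_t + (1/2) f_xx = 5/3 - 6*x^4 and diffusion = f_x = -12*x^5/5. Substituting x = B_t:
  d(-2*B_t^6/5 + 5*t/3) = (5/3 - 6*B_t^4) dt + (-12*B_t^5/5) dB_t.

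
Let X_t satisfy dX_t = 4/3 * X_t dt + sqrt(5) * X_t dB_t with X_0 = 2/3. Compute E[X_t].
E[X_t] = 2*exp(4*t/3)/3

For GBM dX = mu X dt + sigma X dB with X_0 = x_0, apply Itô to Y = log X: dY = (mu - sigma^2/2) dt + sigma dB, so Y_t = log(x_0) + (mu - sigma^2/2) t + sigma B_t and hence X_t = x_0 * exp((mu - sigma^2/2) t + sigma B_t).
With mu = 4/3, sigma = sqrt(5), x_0 = 2/3, this gives:
  X_t = 2/3 * exp((-7/6) * t + (sqrt(5)) * B_t).
Since sigma*B_t ~ Normal(0, sigma^2 t), E[exp(sigma*B_t)] = exp(sigma^2 t / 2); so E[X_t] = x_0 * exp((mu - sigma^2/2) t) * exp(sigma^2 t / 2) = x_0 * exp(mu t) = 2*exp(4*t/3)/3.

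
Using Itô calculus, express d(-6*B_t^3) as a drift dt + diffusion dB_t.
d(-6*B_t^3) = (-18*B_t) dt + (-18*B_t^2) dB_t

Itô's formula for f(B_t) gives d f(B_t) = f'(B_t) dB_t + (1/2) f''(B_t) dt. Compute derivatives of f(x) = -6*x^3:
  f'(x)  = -18*x^2
  f''(x) = -36*x
Substitute x = B_t and multiply the f'' term by 1/2:
  drift     = (1/2) * (-36*x) evaluated at B_t = -18*B_t
  diffusion = (-18*x^2) evaluated at B_t = -18*B_t^2
Therefore d(-6*B_t^3) = (-18*B_t) dt + (-18*B_t^2) dB_t.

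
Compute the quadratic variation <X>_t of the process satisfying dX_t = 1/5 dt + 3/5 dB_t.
<X>_t = 9*t/25

For an Itô process dX_t = a(t) dt + b(t) dB_t, the quadratic variation is <X>_t = int_0^t b(s)^2 ds (the drift term does not contribute). Here b(s) = 3/5, so
  b(s)^2 = 9/25.
Integrating from 0 to t:
  <X>_t = int_0^t (9/25) ds = 9*t/25.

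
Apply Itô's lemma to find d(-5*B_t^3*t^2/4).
d(-5*B_t^3*t^2/4) = (5*B_t*t*(-2*B_t^2 - 3*t)/4) dt + (-15*B_t^2*t^2/4) dB_t

Itô's formula for f(t, x): d f(t, B_t) = (f_t + (1/2) f_xx) dt + f_x dB_t. Compute partials of f(t, x) = -5*t^2*x^3/4:
  f_t(t,x)  = -5*t*x^3/2
  f_x(t,x)  = -15*t^2*x^2/4
  f_xx(t,x) = -15*t^2*x/2
Assemble drift = f_t + (1/2) f_xx = 5*t*x*(-3*t - 2*x^2)/4 and diffusion = f_x = -15*t^2*x^2/4. Substituting x = B_t:
  d(-5*B_t^3*t^2/4) = (5*B_t*t*(-2*B_t^2 - 3*t)/4) dt + (-15*B_t^2*t^2/4) dB_t.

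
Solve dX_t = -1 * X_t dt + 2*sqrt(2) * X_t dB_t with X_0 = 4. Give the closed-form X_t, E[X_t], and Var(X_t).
X_t = 4 * exp((-5) t + (2*sqrt(2)) B_t); E[X_t] = 4*exp(-t); Var(X_t) = (16*exp(8*t) - 16)*exp(-2*t)

For GBM dX = mu X dt + sigma X dB with X_0 = x_0, apply Itô to Y = log X: dY = (mu - sigma^2/2) dt + sigma dB, so Y_t = log(x_0) + (mu - sigma^2/2) t + sigma B_t and hence X_t = x_0 * exp((mu - sigma^2/2) t + sigma B_t).
With mu = -1, sigma = 2*sqrt(2), x_0 = 4, this gives:
  X_t = 4 * exp((-5) * t + (2*sqrt(2)) * B_t).
Since sigma*B_t ~ Normal(0, sigma^2 t), E[exp(sigma*B_t)] = exp(sigma^2 t / 2); so E[X_t] = x_0 * exp((mu - sigma^2/2) t) * exp(sigma^2 t / 2) = x_0 * exp(mu t) = 4*exp(-t).
Var(X_t) = E[X_t^2] - (E[X_t])^2 = x_0^2 * exp(2 mu t) * (exp(sigma^2 t) - 1) = (16*exp(8*t) - 16)*exp(-2*t).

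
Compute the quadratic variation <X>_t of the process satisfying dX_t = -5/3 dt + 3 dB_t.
<X>_t = 9*t

For an Itô process dX_t = a(t) dt + b(t) dB_t, the quadratic variation is <X>_t = int_0^t b(s)^2 ds (the drift term does not contribute). Here b(s) = 3, so
  b(s)^2 = 9.
Integrating from 0 to t:
  <X>_t = int_0^t (9) ds = 9*t.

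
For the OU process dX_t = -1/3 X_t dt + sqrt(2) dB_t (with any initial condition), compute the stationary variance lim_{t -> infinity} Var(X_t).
lim Var(X_t) = 3

The OU SDE dX = -theta X dt + sigma dB admits the integrating factor exp(theta t): d(exp(theta t) X_t) = sigma exp(theta t) dB_t. Integrating from 0 to t gives X_t = x_0 * exp(-theta t) + sigma * int_0^t exp(-theta (t-s)) dB_s for any initial x_0. The Itô integral has variance (by the Itô isometry) sigma^2 * int_0^t exp(-2 theta (t - s)) ds = sigma^2 * (1 - exp(-2 theta t)) / (2 theta), independent of x_0.
With theta = 1/3, sigma = sqrt(2):
  Var(X_t) = (sqrt(2))^2 * (1 - exp(-2*1/3 t)) / (2 * 1/3) = 3 - 3*exp(-2*t/3).
As t -> infinity, exp(-2*1/3 t) -> 0, so the stationary variance is sigma^2 / (2 theta) = 3.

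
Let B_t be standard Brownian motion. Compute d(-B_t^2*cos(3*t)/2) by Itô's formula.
d(-B_t^2*cos(3*t)/2) = (3*B_t^2*sin(3*t)/2 - cos(3*t)/2) dt + (-B_t*cos(3*t)) dB_t

Itô's formula for f(t, x): d f(t, B_t) = (f_t + (1/2) f_xx) dt + f_x dB_t. Compute partials of f(t, x) = -x^2*cos(3*t)/2:
  f_t(t,x)  = 3*x^2*sin(3*t)/2
  f_x(t,x)  = -x*cos(3*t)
  f_xx(t,x) = -cos(3*t)
Assemble drift = f_t + (1/2) f_xx = 3*x^2*sin(3*t)/2 - cos(3*t)/2 and diffusion = f_x = -x*cos(3*t). Substituting x = B_t:
  d(-B_t^2*cos(3*t)/2) = (3*B_t^2*sin(3*t)/2 - cos(3*t)/2) dt + (-B_t*cos(3*t)) dB_t.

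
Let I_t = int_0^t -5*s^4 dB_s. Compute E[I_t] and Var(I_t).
E[I_t] = 0; Var(I_t) = 25*t^9/9

The Itô integral of a deterministic integrand f(s) has mean 0 because each increment f(s) * (B_{s+ds} - B_s) has mean 0. By the Itô isometry:
  Var( int_0^t f(s) dB_s ) = E[ (int_0^t f(s) dB_s)^2 ] = int_0^t f(s)^2 ds.
Here f(s) = -5*s^4, so f(s)^2 = 25*s^8. Integrate:
  int_0^t (25*s^8) ds = 25*t^9/9.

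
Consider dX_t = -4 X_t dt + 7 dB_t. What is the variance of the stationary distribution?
lim Var(X_t) = 49/8

The OU SDE dX = -theta X dt + sigma dB admits the integrating factor exp(theta t): d(exp(theta t) X_t) = sigma exp(theta t) dB_t. Integrating from 0 to t gives X_t = x_0 * exp(-theta t) + sigma * int_0^t exp(-theta (t-s)) dB_s for any initial x_0. The Itô integral has variance (by the Itô isometry) sigma^2 * int_0^t exp(-2 theta (t - s)) ds = sigma^2 * (1 - exp(-2 theta t)) / (2 theta), independent of x_0.
With theta = 4, sigma = 7:
  Var(X_t) = (7)^2 * (1 - exp(-2*4 t)) / (2 * 4) = 49/8 - 49*exp(-8*t)/8.
As t -> infinity, exp(-2*4 t) -> 0, so the stationary variance is sigma^2 / (2 theta) = 49/8.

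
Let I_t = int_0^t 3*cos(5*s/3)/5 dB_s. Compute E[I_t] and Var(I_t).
E[I_t] = 0; Var(I_t) = 9*t/50 + 27*sin(10*t/3)/500

The Itô integral of a deterministic integrand f(s) has mean 0 because each increment f(s) * (B_{s+ds} - B_s) has mean 0. By the Itô isometry:
  Var( int_0^t f(s) dB_s ) = E[ (int_0^t f(s) dB_s)^2 ] = int_0^t f(s)^2 ds.
Here f(s) = 3*cos(5*s/3)/5, so f(s)^2 = 9*cos(5*s/3)^2/25. Integrate:
  int_0^t (9*cos(5*s/3)^2/25) ds = 9*t/50 + 27*sin(10*t/3)/500.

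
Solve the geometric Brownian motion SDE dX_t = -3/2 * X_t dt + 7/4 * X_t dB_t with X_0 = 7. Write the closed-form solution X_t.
X_t = 7 * exp((-97/32) * t + (7/4) * B_t)

For GBM dX = mu X dt + sigma X dB with X_0 = x_0, apply Itô to Y = log X: dY = (mu - sigma^2/2) dt + sigma dB, so Y_t = log(x_0) + (mu - sigma^2/2) t + sigma B_t and hence X_t = x_0 * exp((mu - sigma^2/2) t + sigma B_t).
With mu = -3/2, sigma = 7/4, x_0 = 7, this gives:
  X_t = 7 * exp((-97/32) * t + (7/4) * B_t).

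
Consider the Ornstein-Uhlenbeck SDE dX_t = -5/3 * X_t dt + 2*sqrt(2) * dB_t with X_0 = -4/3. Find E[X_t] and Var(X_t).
E[X_t] = -4*exp(-5*t/3)/3; Var(X_t) = 12/5 - 12*exp(-10*t/3)/5

The OU SDE dX = -theta X dt + sigma dB admits the integrating factor exp(theta t): d(exp(theta t) X_t) = sigma exp(theta t) dB_t. Integrating from 0 to t:
  X_t = x_0 * exp(-theta t) + sigma * int_0^t exp(-theta (t-s)) dB_s.
The Itô integral has mean 0 and (by the Itô isometry) variance sigma^2 * int_0^t exp(-2 theta (t - s)) ds = sigma^2 * (1 - exp(-2 theta t)) / (2 theta).
With theta = 5/3, sigma = 2*sqrt(2), x_0 = -4/3:
  E[X_t] = -4/3 * exp(-5/3 t) = -4*exp(-5*t/3)/3
  Var(X_t) = (2*sqrt(2))^2 * (1 - exp(-2*5/3 t)) / (2 * 5/3) = 12/5 - 12*exp(-10*t/3)/5.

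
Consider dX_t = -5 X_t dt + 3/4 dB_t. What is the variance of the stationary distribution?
lim Var(X_t) = 9/160

The OU SDE dX = -theta X dt + sigma dB admits the integrating factor exp(theta t): d(exp(theta t) X_t) = sigma exp(theta t) dB_t. Integrating from 0 to t gives X_t = x_0 * exp(-theta t) + sigma * int_0^t exp(-theta (t-s)) dB_s for any initial x_0. The Itô integral has variance (by the Itô isometry) sigma^2 * int_0^t exp(-2 theta (t - s)) ds = sigma^2 * (1 - exp(-2 theta t)) / (2 theta), independent of x_0.
With theta = 5, sigma = 3/4:
  Var(X_t) = (3/4)^2 * (1 - exp(-2*5 t)) / (2 * 5) = 9/160 - 9*exp(-10*t)/160.
As t -> infinity, exp(-2*5 t) -> 0, so the stationary variance is sigma^2 / (2 theta) = 9/160.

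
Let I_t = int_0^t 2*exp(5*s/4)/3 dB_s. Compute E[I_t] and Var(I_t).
E[I_t] = 0; Var(I_t) = 8*exp(5*t/2)/45 - 8/45

The Itô integral of a deterministic integrand f(s) has mean 0 because each increment f(s) * (B_{s+ds} - B_s) has mean 0. By the Itô isometry:
  Var( int_0^t f(s) dB_s ) = E[ (int_0^t f(s) dB_s)^2 ] = int_0^t f(s)^2 ds.
Here f(s) = 2*exp(5*s/4)/3, so f(s)^2 = 4*exp(5*s/2)/9. Integrate:
  int_0^t (4*exp(5*s/2)/9) ds = 8*exp(5*t/2)/45 - 8/45.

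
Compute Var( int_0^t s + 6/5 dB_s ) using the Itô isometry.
Var = t*(25*t^2 + 90*t + 108)/75

The Itô integral of a deterministic integrand f(s) has mean 0 because each increment f(s) * (B_{s+ds} - B_s) has mean 0. By the Itô isometry:
  Var( int_0^t f(s) dB_s ) = E[ (int_0^t f(s) dB_s)^2 ] = int_0^t f(s)^2 ds.
Here f(s) = s + 6/5, so f(s)^2 = (5*s + 6)^2/25. Integrate:
  int_0^t ((5*s + 6)^2/25) ds = t*(25*t^2 + 90*t + 108)/75.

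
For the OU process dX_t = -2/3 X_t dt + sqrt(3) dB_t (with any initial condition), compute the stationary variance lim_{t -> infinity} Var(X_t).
lim Var(X_t) = 9/4

The OU SDE dX = -theta X dt + sigma dB admits the integrating factor exp(theta t): d(exp(theta t) X_t) = sigma exp(theta t) dB_t. Integrating from 0 to t gives X_t = x_0 * exp(-theta t) + sigma * int_0^t exp(-theta (t-s)) dB_s for any initial x_0. The Itô integral has variance (by the Itô isometry) sigma^2 * int_0^t exp(-2 theta (t - s)) ds = sigma^2 * (1 - exp(-2 theta t)) / (2 theta), independent of x_0.
With theta = 2/3, sigma = sqrt(3):
  Var(X_t) = (sqrt(3))^2 * (1 - exp(-2*2/3 t)) / (2 * 2/3) = 9/4 - 9*exp(-4*t/3)/4.
As t -> infinity, exp(-2*2/3 t) -> 0, so the stationary variance is sigma^2 / (2 theta) = 9/4.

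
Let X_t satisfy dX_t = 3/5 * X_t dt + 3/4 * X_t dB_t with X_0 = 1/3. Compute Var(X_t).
Var(X_t) = (exp(9*t/16) - 1)*exp(6*t/5)/9

For GBM dX = mu X dt + sigma X dB with X_0 = x_0, apply Itô to Y = log X: dY = (mu - sigma^2/2) dt + sigma dB, so Y_t = log(x_0) + (mu - sigma^2/2) t + sigma B_t and hence X_t = x_0 * exp((mu - sigma^2/2) t + sigma B_t).
With mu = 3/5, sigma = 3/4, x_0 = 1/3, this gives:
  X_t = 1/3 * exp((51/160) * t + (3/4) * B_t).
Since sigma*B_t ~ Normal(0, sigma^2 t), E[exp(sigma*B_t)] = exp(sigma^2 t / 2); so E[X_t] = x_0 * exp((mu - sigma^2/2) t) * exp(sigma^2 t / 2) = x_0 * exp(mu t) = exp(3*t/5)/3.
Var(X_t) = E[X_t^2] - (E[X_t])^2 = x_0^2 * exp(2 mu t) * (exp(sigma^2 t) - 1) = (exp(9*t/16) - 1)*exp(6*t/5)/9.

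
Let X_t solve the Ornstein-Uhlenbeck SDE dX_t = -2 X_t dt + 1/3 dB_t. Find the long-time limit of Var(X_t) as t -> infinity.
lim Var(X_t) = 1/36

The OU SDE dX = -theta X dt + sigma dB admits the integrating factor exp(theta t): d(exp(theta t) X_t) = sigma exp(theta t) dB_t. Integrating from 0 to t gives X_t = x_0 * exp(-theta t) + sigma * int_0^t exp(-theta (t-s)) dB_s for any initial x_0. The Itô integral has variance (by the Itô isometry) sigma^2 * int_0^t exp(-2 theta (t - s)) ds = sigma^2 * (1 - exp(-2 theta t)) / (2 theta), independent of x_0.
With theta = 2, sigma = 1/3:
  Var(X_t) = (1/3)^2 * (1 - exp(-2*2 t)) / (2 * 2) = 1/36 - exp(-4*t)/36.
As t -> infinity, exp(-2*2 t) -> 0, so the stationary variance is sigma^2 / (2 theta) = 1/36.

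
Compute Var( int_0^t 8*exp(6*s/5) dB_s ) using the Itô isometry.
Var = 80*exp(12*t/5)/3 - 80/3

The Itô integral of a deterministic integrand f(s) has mean 0 because each increment f(s) * (B_{s+ds} - B_s) has mean 0. By the Itô isometry:
  Var( int_0^t f(s) dB_s ) = E[ (int_0^t f(s) dB_s)^2 ] = int_0^t f(s)^2 ds.
Here f(s) = 8*exp(6*s/5), so f(s)^2 = 64*exp(12*s/5). Integrate:
  int_0^t (64*exp(12*s/5)) ds = 80*exp(12*t/5)/3 - 80/3.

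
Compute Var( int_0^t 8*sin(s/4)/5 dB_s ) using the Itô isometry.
Var = 32*t/25 - 64*sin(t/2)/25

The Itô integral of a deterministic integrand f(s) has mean 0 because each increment f(s) * (B_{s+ds} - B_s) has mean 0. By the Itô isometry:
  Var( int_0^t f(s) dB_s ) = E[ (int_0^t f(s) dB_s)^2 ] = int_0^t f(s)^2 ds.
Here f(s) = 8*sin(s/4)/5, so f(s)^2 = 64*sin(s/4)^2/25. Integrate:
  int_0^t (64*sin(s/4)^2/25) ds = 32*t/25 - 64*sin(t/2)/25.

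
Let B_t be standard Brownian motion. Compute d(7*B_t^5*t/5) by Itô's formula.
d(7*B_t^5*t/5) = (7*B_t^3*(B_t^2 + 10*t)/5) dt + (7*B_t^4*t) dB_t

Itô's formula for f(t, x): d f(t, B_t) = (f_t + (1/2) f_xx) dt + f_x dB_t. Compute partials of f(t, x) = 7*t*x^5/5:
  f_t(t,x)  = 7*x^5/5
  f_x(t,x)  = 7*t*x^4
  f_xx(t,x) = 28*t*x^3
Assemble drift = f_t + (1/2) f_xx = 7*x^3*(10*t + x^2)/5 and diffusion = f_x = 7*t*x^4. Substituting x = B_t:
  d(7*B_t^5*t/5) = (7*B_t^3*(B_t^2 + 10*t)/5) dt + (7*B_t^4*t) dB_t.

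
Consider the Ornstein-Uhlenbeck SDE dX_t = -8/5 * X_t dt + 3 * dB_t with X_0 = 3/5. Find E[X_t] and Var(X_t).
E[X_t] = 3*exp(-8*t/5)/5; Var(X_t) = 45/16 - 45*exp(-16*t/5)/16

The OU SDE dX = -theta X dt + sigma dB admits the integrating factor exp(theta t): d(exp(theta t) X_t) = sigma exp(theta t) dB_t. Integrating from 0 to t:
  X_t = x_0 * exp(-theta t) + sigma * int_0^t exp(-theta (t-s)) dB_s.
The Itô integral has mean 0 and (by the Itô isometry) variance sigma^2 * int_0^t exp(-2 theta (t - s)) ds = sigma^2 * (1 - exp(-2 theta t)) / (2 theta).
With theta = 8/5, sigma = 3, x_0 = 3/5:
  E[X_t] = 3/5 * exp(-8/5 t) = 3*exp(-8*t/5)/5
  Var(X_t) = (3)^2 * (1 - exp(-2*8/5 t)) / (2 * 8/5) = 45/16 - 45*exp(-16*t/5)/16.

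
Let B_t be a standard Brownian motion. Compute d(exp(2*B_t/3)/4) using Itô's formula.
d(exp(2*B_t/3)/4) = (exp(2*B_t/3)/18) dt + (exp(2*B_t/3)/6) dB_t

Itô's formula for f(B_t) gives d f(B_t) = f'(B_t) dB_t + (1/2) f''(B_t) dt. Compute derivatives of f(x) = exp(2*x/3)/4:
  f'(x)  = exp(2*x/3)/6
  f''(x) = exp(2*x/3)/9
Substitute x = B_t and multiply the f'' term by 1/2:
  drift     = (1/2) * (exp(2*x/3)/9) evaluated at B_t = exp(2*B_t/3)/18
  diffusion = (exp(2*x/3)/6) evaluated at B_t = exp(2*B_t/3)/6
Therefore d(exp(2*B_t/3)/4) = (exp(2*B_t/3)/18) dt + (exp(2*B_t/3)/6) dB_t.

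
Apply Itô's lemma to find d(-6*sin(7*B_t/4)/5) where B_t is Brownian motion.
d(-6*sin(7*B_t/4)/5) = (147*sin(7*B_t/4)/80) dt + (-21*cos(7*B_t/4)/10) dB_t

Itô's formula for f(B_t) gives d f(B_t) = f'(B_t) dB_t + (1/2) f''(B_t) dt. Compute derivatives of f(x) = -6*sin(7*x/4)/5:
  f'(x)  = -21*cos(7*x/4)/10
  f''(x) = 147*sin(7*x/4)/40
Substitute x = B_t and multiply the f'' term by 1/2:
  drift     = (1/2) * (147*sin(7*x/4)/40) evaluated at B_t = 147*sin(7*B_t/4)/80
  diffusion = (-21*cos(7*x/4)/10) evaluated at B_t = -21*cos(7*B_t/4)/10
Therefore d(-6*sin(7*B_t/4)/5) = (147*sin(7*B_t/4)/80) dt + (-21*cos(7*B_t/4)/10) dB_t.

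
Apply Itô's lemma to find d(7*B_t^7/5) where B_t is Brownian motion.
d(7*B_t^7/5) = (147*B_t^5/5) dt + (49*B_t^6/5) dB_t

Itô's formula for f(B_t) gives d f(B_t) = f'(B_t) dB_t + (1/2) f''(B_t) dt. Compute derivatives of f(x) = 7*x^7/5:
  f'(x)  = 49*x^6/5
  f''(x) = 294*x^5/5
Substitute x = B_t and multiply the f'' term by 1/2:
  drift     = (1/2) * (294*x^5/5) evaluated at B_t = 147*B_t^5/5
  diffusion = (49*x^6/5) evaluated at B_t = 49*B_t^6/5
Therefore d(7*B_t^7/5) = (147*B_t^5/5) dt + (49*B_t^6/5) dB_t.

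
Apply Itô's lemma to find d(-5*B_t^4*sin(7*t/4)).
d(-5*B_t^4*sin(7*t/4)) = (B_t^2*(-35*B_t^2*cos(7*t/4)/4 - 30*sin(7*t/4))) dt + (-20*B_t^3*sin(7*t/4)) dB_t

Itô's formula for f(t, x): d f(t, B_t) = (f_t + (1/2) f_xx) dt + f_x dB_t. Compute partials of f(t, x) = -5*x^4*sin(7*t/4):
  f_t(t,x)  = -35*x^4*cos(7*t/4)/4
  f_x(t,x)  = -20*x^3*sin(7*t/4)
  f_xx(t,x) = -60*x^2*sin(7*t/4)
Assemble drift = f_t + (1/2) f_xx = x^2*(-35*x^2*cos(7*t/4)/4 - 30*sin(7*t/4)) and diffusion = f_x = -20*x^3*sin(7*t/4). Substituting x = B_t:
  d(-5*B_t^4*sin(7*t/4)) = (B_t^2*(-35*B_t^2*cos(7*t/4)/4 - 30*sin(7*t/4))) dt + (-20*B_t^3*sin(7*t/4)) dB_t.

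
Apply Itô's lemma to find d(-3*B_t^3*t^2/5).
d(-3*B_t^3*t^2/5) = (3*B_t*t*(-2*B_t^2 - 3*t)/5) dt + (-9*B_t^2*t^2/5) dB_t

Itô's formula for f(t, x): d f(t, B_t) = (f_t + (1/2) f_xx) dt + f_x dB_t. Compute partials of f(t, x) = -3*t^2*x^3/5:
  f_t(t,x)  = -6*t*x^3/5
  f_x(t,x)  = -9*t^2*x^2/5
  f_xx(t,x) = -18*t^2*x/5
Assemble drift = f_t + (1/2) f_xx = 3*t*x*(-3*t - 2*x^2)/5 and diffusion = f_x = -9*t^2*x^2/5. Substituting x = B_t:
  d(-3*B_t^3*t^2/5) = (3*B_t*t*(-2*B_t^2 - 3*t)/5) dt + (-9*B_t^2*t^2/5) dB_t.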